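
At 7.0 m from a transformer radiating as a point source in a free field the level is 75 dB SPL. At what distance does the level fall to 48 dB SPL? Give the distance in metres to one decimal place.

The 27.0 dB drop corresponds to a distance ratio of 10^(27.0/20) for a point source.
r₂ = 7.0·10^((75−48)/20) = 7.0·10^(27.0/20) = 156.71 m.

156.7 m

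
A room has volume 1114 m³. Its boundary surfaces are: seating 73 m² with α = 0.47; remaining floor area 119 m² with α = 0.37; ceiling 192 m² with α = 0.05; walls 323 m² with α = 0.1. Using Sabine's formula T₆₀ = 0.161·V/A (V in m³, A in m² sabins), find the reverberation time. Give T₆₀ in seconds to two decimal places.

1.49 s

Summing Sᵢαᵢ: 73·0.47 + 119·0.37 + 192·0.05 + 323·0.1 = 120.24 m².
T₆₀ = 0.161 × 1114 / 120.24 = 1.492 s.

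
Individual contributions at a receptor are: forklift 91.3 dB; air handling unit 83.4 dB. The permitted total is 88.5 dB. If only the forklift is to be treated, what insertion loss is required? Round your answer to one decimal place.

The untreated sources together contribute 10^(83.4/10) = 2.188e+08, i.e. 83.40 dB.
To meet 88.5 dB overall, the treated forklift may contribute at most 10^(88.5/10) − 2.188e+08 = 4.892e+08, i.e. 86.89 dB.
So the forklift must be reduced from 91.3 to 86.89 dB: IL = 4.41 dB.

4.4 dB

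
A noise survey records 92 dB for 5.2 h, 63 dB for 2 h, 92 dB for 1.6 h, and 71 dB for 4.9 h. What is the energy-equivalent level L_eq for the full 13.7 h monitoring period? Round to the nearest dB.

89 dB

L_eq = 10·log₁₀[(1/T)·Σ tᵢ·10^(Lᵢ/10)] with T = 13.7 h.
Σ tᵢ·10^(Lᵢ/10) = 5.2·10^(92/10) + 2·10^(63/10) + 1.6·10^(92/10) + 4.9·10^(71/10) = 1.084e+10.
L_eq = 10·log₁₀(1.084e+10/13.7) = 88.98 dB.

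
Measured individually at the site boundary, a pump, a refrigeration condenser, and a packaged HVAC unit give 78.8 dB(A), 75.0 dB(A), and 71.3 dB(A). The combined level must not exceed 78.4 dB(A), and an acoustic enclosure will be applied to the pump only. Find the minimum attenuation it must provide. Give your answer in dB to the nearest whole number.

Fixed contribution from the other sources: Σ 10^(L/10) = 10^(75.0/10) + 10^(71.3/10) = 4.511e+07 (76.54 dB(A)).
The limit corresponds to 10^(78.4/10) = 6.918e+07; subtracting the fixed part leaves 2.407e+07 for the pump, i.e. 73.81 dB(A).
Required insertion loss = 78.8 − 73.81 = 4.99 dB.

5 dB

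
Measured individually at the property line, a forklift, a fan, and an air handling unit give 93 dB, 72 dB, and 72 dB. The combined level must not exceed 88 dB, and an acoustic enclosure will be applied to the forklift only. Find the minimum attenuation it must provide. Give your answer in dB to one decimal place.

5.2 dB

Everything except the forklift sums to 10^(72/10) + 10^(72/10) = 3.170e+07 in linear terms, 75.01 dB.
To meet 88 dB overall, the treated forklift may contribute at most 10^(88/10) − 3.170e+07 = 5.993e+08, i.e. 87.78 dB.
Required insertion loss = 93 − 87.78 = 5.22 dB.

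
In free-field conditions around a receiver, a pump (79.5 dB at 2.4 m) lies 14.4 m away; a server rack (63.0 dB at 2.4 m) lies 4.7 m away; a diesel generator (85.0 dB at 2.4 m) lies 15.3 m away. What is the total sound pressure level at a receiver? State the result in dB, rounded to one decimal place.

Propagate each source to the receiver with L = L_ref − 20·log₁₀(r/r_ref), then add intensities.
pump: 79.5 − 20·log₁₀(14.4/2.4) = 79.5 − 15.56 = 63.94 dB.
server rack: 63.0 − 20·log₁₀(4.7/2.4) = 63.0 − 5.84 = 57.16 dB.
diesel generator: 85.0 − 20·log₁₀(15.3/2.4) = 85.0 − 16.09 = 68.91 dB.
Σ 10^(L/10) = 1.078e+07 → L_total = 10·log₁₀(1.078e+07) = 70.32 dB.

70.3 dB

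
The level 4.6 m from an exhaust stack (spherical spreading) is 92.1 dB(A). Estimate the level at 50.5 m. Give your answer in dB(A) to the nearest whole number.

Spherical spreading from a point source gives a 20·log₁₀(r₂/r₁) drop.
L₂ = 92.1 − 20·log₁₀(50.5/4.6) = 92.1 − 20.811 = 71.29 dB(A).

71 dB(A)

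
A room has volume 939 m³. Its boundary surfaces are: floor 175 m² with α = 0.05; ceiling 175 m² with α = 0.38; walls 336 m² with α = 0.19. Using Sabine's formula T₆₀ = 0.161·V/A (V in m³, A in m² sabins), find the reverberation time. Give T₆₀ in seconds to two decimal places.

Summing Sᵢαᵢ: 175·0.05 + 175·0.38 + 336·0.19 = 139.09 m².
T₆₀ = 0.161·V/A = 0.161·939/139.09 = 1.087 s.

1.09 s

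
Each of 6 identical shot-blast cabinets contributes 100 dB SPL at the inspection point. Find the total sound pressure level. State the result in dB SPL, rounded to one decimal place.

L_total = L₁ + 10·log₁₀ N for N identical incoherent sources.
L_total = 100 + 10·log₁₀(6) = 100 + 7.782 = 107.78 dB SPL.

107.8 dB SPL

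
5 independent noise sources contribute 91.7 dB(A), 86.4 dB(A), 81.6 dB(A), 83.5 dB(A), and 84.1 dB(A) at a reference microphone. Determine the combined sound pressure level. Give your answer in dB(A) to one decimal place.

94.1 dB(A)

Incoherent sources combine by intensity addition: L_total = 10·log₁₀(Σ 10^(L_i/10)).
Σ 10^(L/10) = 10^(91.7/10) + 10^(86.4/10) + 10^(81.6/10) + 10^(83.5/10) + 10^(84.1/10) = 2.541e+09.
L_total = 10·log₁₀(2.541e+09) = 94.05 dB(A).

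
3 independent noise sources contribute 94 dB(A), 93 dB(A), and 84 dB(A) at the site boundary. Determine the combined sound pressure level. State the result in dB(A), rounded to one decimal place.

96.8 dB(A)

Incoherent sources combine by intensity addition: L_total = 10·log₁₀(Σ 10^(L_i/10)).
Σ 10^(L/10) = 10^(94/10) + 10^(93/10) + 10^(84/10) = 4.758e+09.
L_total = 10·log₁₀(4.758e+09) = 96.77 dB(A).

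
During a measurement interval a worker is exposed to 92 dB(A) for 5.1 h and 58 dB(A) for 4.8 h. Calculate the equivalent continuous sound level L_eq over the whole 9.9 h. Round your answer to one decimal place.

L_eq = 10·log₁₀[(1/T)·Σ tᵢ·10^(Lᵢ/10)] with T = 9.9 h.
Σ tᵢ·10^(Lᵢ/10) = 5.1·10^(92/10) + 4.8·10^(58/10) = 8.086e+09.
L_eq = 10·log₁₀(8.086e+09/9.9) = 89.12 dB(A).

89.1 dB(A)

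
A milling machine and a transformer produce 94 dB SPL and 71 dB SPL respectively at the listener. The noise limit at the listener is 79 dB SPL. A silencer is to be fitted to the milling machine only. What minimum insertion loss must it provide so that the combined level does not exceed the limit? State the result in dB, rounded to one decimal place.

Everything except the milling machine sums to 10^(71/10) = 1.259e+07 in linear terms, 71.00 dB SPL.
The limit corresponds to 10^(79/10) = 7.943e+07; subtracting the fixed part leaves 6.684e+07 for the milling machine, i.e. 78.25 dB SPL.
Required insertion loss = 94 − 78.25 = 15.75 dB.

15.7 dB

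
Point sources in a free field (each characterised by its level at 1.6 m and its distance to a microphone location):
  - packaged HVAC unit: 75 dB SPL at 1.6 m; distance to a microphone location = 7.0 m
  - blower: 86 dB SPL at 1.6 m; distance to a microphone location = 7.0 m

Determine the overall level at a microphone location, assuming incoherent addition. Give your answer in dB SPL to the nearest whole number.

Apply inverse-square spreading to bring every level to the receiver, then sum 10^(L/10).
packaged HVAC unit: 75 − 20·log₁₀(7.0/1.6) = 75 − 12.82 = 62.18 dB SPL.
blower: 86 − 20·log₁₀(7.0/1.6) = 86 − 12.82 = 73.18 dB SPL.
Σ 10^(L/10) = 2.245e+07 → L_total = 10·log₁₀(2.245e+07) = 73.51 dB SPL.

74 dB SPL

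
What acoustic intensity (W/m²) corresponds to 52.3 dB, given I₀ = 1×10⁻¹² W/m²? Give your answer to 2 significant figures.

1.7e-07 W/m²

I/I₀ = 10^(52.3/10) = 1.698e+05, so I = 1.698e+05 × 10⁻¹² W/m².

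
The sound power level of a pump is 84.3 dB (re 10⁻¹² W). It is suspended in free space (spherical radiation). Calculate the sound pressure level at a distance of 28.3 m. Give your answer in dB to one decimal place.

44.3 dB

L_p = L_w − 10·log₁₀(4π·r²) with r = 28.3 m.
4π·r² = 1.006e+04 m², 10·log₁₀ of that is 40.028 dB.
L_p = 84.3 − 40.028 = 44.27 dB.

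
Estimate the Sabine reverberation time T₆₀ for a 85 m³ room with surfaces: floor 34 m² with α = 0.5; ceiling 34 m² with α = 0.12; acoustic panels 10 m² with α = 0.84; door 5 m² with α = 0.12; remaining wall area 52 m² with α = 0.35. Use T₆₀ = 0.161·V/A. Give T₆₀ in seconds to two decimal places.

Summing Sᵢαᵢ: 34·0.5 + 34·0.12 + 10·0.84 + 5·0.12 + 52·0.35 = 48.28 m².
T₆₀ = 0.161·V/A = 0.161·85/48.28 = 0.283 s.

0.28 s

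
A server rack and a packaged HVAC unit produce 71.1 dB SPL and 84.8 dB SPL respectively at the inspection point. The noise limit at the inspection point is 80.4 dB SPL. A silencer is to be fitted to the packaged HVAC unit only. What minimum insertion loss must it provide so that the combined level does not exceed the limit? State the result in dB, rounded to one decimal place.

4.9 dB

Everything except the packaged HVAC unit sums to 10^(71.1/10) = 1.288e+07 in linear terms, 71.10 dB SPL.
To meet 80.4 dB SPL overall, the treated packaged HVAC unit may contribute at most 10^(80.4/10) − 1.288e+07 = 9.677e+07, i.e. 79.86 dB SPL.
So the packaged HVAC unit must be reduced from 84.8 to 79.86 dB SPL: IL = 4.94 dB.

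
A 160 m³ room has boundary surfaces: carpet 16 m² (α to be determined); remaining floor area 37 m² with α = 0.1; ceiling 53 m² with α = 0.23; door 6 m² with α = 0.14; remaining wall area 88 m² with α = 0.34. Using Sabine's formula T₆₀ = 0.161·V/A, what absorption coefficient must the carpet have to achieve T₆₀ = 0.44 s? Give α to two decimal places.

0.74

From T₆₀ = 0.161·V/A, the target T₆₀ = 0.44 s needs A = 0.161·160/0.44 = 58.55 m².
Absorption from the other surfaces = 37·0.1 + 53·0.23 + 6·0.14 + 88·0.34 = 46.65 m², so the carpet must supply 11.90 m² over 16 m².
α = 11.90/16 = 0.743.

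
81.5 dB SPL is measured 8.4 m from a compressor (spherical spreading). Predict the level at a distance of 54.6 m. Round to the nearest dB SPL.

Point-source attenuation: ΔL = 20·log₁₀(r₂/r₁) = 20·log₁₀(54.6/8.4) = 16.258 dB.
L₂ = 81.5 − 20·log₁₀(54.6/8.4) = 81.5 − 16.258 = 65.24 dB SPL.

65 dB SPL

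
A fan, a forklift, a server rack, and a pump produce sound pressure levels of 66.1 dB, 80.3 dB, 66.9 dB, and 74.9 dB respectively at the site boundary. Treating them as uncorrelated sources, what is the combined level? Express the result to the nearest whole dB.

82 dB

For uncorrelated sources the intensities add, so convert each level to linear form, sum, and take 10·log₁₀ of the total.
Σ 10^(L/10) = 10^(66.1/10) + 10^(80.3/10) + 10^(66.9/10) + 10^(74.9/10) = 1.470e+08.
L_total = 10·log₁₀(1.470e+08) = 81.67 dB.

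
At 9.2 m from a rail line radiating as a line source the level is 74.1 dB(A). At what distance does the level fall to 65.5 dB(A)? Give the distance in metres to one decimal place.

66.6 m

The 8.6 dB drop corresponds to a distance ratio of 10^(8.6/10) for a line source.
r₂ = 9.2·10^((74.1−65.5)/10) = 9.2·10^(8.6/10) = 66.65 m.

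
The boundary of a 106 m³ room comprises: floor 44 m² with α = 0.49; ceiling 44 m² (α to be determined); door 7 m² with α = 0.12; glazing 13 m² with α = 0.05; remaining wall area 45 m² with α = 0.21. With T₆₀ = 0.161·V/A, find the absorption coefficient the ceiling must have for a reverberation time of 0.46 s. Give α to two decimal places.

0.10

Required total absorption A = 0.161·106/0.46 = 37.10 m².
Absorption from the other surfaces = 44·0.49 + 7·0.12 + 13·0.05 + 45·0.21 = 32.50 m², so the ceiling must supply 4.60 m² over 44 m².
α = 4.60/44 = 0.105.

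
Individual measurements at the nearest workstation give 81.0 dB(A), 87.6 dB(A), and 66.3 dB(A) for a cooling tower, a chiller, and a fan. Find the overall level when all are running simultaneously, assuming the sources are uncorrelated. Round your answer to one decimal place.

88.5 dB(A)

For uncorrelated sources the intensities add, so convert each level to linear form, sum, and take 10·log₁₀ of the total.
Σ 10^(L/10) = 10^(81.0/10) + 10^(87.6/10) + 10^(66.3/10) = 7.056e+08.
L_total = 10·log₁₀(7.056e+08) = 88.49 dB(A).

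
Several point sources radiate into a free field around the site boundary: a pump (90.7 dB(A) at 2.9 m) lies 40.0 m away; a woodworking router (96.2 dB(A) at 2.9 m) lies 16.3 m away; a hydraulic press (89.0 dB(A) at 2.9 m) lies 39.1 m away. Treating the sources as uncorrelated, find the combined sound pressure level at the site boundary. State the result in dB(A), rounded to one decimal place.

Propagate each source to the receiver with L = L_ref − 20·log₁₀(r/r_ref), then add intensities.
pump: 90.7 − 20·log₁₀(40.0/2.9) = 90.7 − 22.79 = 67.91 dB(A).
woodworking router: 96.2 − 20·log₁₀(16.3/2.9) = 96.2 − 15.00 = 81.20 dB(A).
hydraulic press: 89.0 − 20·log₁₀(39.1/2.9) = 89.0 − 22.60 = 66.40 dB(A).
Σ 10^(L/10) = 1.425e+08 → L_total = 10·log₁₀(1.425e+08) = 81.54 dB(A).

81.5 dB(A)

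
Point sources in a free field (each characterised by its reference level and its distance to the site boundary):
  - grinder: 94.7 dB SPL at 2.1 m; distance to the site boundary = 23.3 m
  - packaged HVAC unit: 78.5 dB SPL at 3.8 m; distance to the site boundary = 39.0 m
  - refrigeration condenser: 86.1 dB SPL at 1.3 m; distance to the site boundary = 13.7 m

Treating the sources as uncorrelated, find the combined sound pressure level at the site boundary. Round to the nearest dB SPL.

Propagate each source to the receiver with L = L_ref − 20·log₁₀(r/r_ref), then add intensities.
grinder: 94.7 − 20·log₁₀(23.3/2.1) = 94.7 − 20.90 = 73.80 dB SPL.
packaged HVAC unit: 78.5 − 20·log₁₀(39.0/3.8) = 78.5 − 20.23 = 58.27 dB SPL.
refrigeration condenser: 86.1 − 20·log₁₀(13.7/1.3) = 86.1 − 20.46 = 65.64 dB SPL.
Σ 10^(L/10) = 2.831e+07 → L_total = 10·log₁₀(2.831e+07) = 74.52 dB SPL.

75 dB SPL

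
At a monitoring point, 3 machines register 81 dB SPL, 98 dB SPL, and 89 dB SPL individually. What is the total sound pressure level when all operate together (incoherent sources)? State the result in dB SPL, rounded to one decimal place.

98.6 dB SPL

Incoherent sources combine by intensity addition: L_total = 10·log₁₀(Σ 10^(L_i/10)).
Σ 10^(L/10) = 10^(81/10) + 10^(98/10) + 10^(89/10) = 7.230e+09.
L_total = 10·log₁₀(7.230e+09) = 98.59 dB SPL.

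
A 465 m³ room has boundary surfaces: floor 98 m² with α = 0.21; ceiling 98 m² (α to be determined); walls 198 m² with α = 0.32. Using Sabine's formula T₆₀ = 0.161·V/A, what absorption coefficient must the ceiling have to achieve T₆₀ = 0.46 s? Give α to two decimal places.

A = 0.161·V/T₆₀ = 0.161·465/0.46 = 162.75 m² sabins.
Absorption from the other surfaces = 98·0.21 + 198·0.32 = 83.94 m², so the ceiling must supply 78.81 m² over 98 m².
α = 78.81/98 = 0.804.

0.80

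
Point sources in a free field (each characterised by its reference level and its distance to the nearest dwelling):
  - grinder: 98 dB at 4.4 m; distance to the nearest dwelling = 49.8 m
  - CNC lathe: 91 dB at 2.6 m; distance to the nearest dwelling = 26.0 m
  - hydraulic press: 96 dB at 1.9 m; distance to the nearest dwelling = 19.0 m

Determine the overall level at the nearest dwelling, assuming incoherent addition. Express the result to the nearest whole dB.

First find each source's level at the receiver (point-source: −20·log₁₀(r/r_ref)), then combine on an intensity basis.
grinder: 98 − 20·log₁₀(49.8/4.4) = 98 − 21.08 = 76.92 dB.
CNC lathe: 91 − 20·log₁₀(26.0/2.6) = 91 − 20.00 = 71.00 dB.
hydraulic press: 96 − 20·log₁₀(19.0/1.9) = 96 − 20.00 = 76.00 dB.
Σ 10^(L/10) = 1.017e+08 → L_total = 10·log₁₀(1.017e+08) = 80.07 dB.

80 dB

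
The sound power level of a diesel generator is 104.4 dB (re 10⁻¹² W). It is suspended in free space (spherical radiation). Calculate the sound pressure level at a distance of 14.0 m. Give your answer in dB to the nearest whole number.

The power spreads over a sphere of area 4π·r², so L_p = L_w − 10·log₁₀(4π·r²).
4π·r² = 2463 m², 10·log₁₀ of that is 33.915 dB.
L_p = 104.4 − 33.915 = 70.49 dB.

70 dB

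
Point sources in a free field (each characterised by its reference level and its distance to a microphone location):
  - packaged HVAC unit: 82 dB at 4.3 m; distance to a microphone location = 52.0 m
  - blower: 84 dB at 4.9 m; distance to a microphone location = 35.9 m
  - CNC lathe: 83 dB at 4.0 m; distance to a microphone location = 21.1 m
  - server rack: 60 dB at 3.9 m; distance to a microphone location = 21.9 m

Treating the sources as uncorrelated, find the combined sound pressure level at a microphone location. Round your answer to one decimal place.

71.1 dB

Apply inverse-square spreading to bring every level to the receiver, then sum 10^(L/10).
packaged HVAC unit: 82 − 20·log₁₀(52.0/4.3) = 82 − 21.65 = 60.35 dB.
blower: 84 − 20·log₁₀(35.9/4.9) = 84 − 17.30 = 66.70 dB.
CNC lathe: 83 − 20·log₁₀(21.1/4.0) = 83 − 14.44 = 68.56 dB.
server rack: 60 − 20·log₁₀(21.9/3.9) = 60 − 14.99 = 45.01 dB.
Σ 10^(L/10) = 1.297e+07 → L_total = 10·log₁₀(1.297e+07) = 71.13 dB.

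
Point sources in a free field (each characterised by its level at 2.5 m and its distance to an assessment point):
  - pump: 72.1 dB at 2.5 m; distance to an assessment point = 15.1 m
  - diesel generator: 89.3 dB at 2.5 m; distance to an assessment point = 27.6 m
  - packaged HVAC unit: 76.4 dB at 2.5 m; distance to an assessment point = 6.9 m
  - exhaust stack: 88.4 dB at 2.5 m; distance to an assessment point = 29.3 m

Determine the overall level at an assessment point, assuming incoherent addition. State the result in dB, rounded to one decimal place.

72.6 dB

Apply inverse-square spreading to bring every level to the receiver, then sum 10^(L/10).
pump: 72.1 − 20·log₁₀(15.1/2.5) = 72.1 − 15.62 = 56.48 dB.
diesel generator: 89.3 − 20·log₁₀(27.6/2.5) = 89.3 − 20.86 = 68.44 dB.
packaged HVAC unit: 76.4 − 20·log₁₀(6.9/2.5) = 76.4 − 8.82 = 67.58 dB.
exhaust stack: 88.4 − 20·log₁₀(29.3/2.5) = 88.4 − 21.38 = 67.02 dB.
Σ 10^(L/10) = 1.819e+07 → L_total = 10·log₁₀(1.819e+07) = 72.60 dB.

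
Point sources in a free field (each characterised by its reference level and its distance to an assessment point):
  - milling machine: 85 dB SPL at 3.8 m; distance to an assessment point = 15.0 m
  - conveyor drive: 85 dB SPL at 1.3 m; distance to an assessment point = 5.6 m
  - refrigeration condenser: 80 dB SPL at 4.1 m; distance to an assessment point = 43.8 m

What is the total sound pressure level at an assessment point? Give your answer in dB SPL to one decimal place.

75.8 dB SPL

Propagate each source to the receiver with L = L_ref − 20·log₁₀(r/r_ref), then add intensities.
milling machine: 85 − 20·log₁₀(15.0/3.8) = 85 − 11.93 = 73.07 dB SPL.
conveyor drive: 85 − 20·log₁₀(5.6/1.3) = 85 − 12.68 = 72.32 dB SPL.
refrigeration condenser: 80 − 20·log₁₀(43.8/4.1) = 80 − 20.57 = 59.43 dB SPL.
Σ 10^(L/10) = 3.821e+07 → L_total = 10·log₁₀(3.821e+07) = 75.82 dB SPL.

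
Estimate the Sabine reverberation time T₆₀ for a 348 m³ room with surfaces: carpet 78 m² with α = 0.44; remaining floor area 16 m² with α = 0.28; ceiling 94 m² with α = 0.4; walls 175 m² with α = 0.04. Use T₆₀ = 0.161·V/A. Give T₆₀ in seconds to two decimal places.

0.67 s

Total absorption A = 78·0.44 + 16·0.28 + 94·0.4 + 175·0.04 = 83.40 m² sabins.
T₆₀ = 0.161 × 348 / 83.40 = 0.672 s.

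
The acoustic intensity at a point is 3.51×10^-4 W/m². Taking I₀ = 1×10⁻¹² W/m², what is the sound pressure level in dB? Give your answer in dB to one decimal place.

85.5 dB

L = 10·log₁₀(I/I₀) = 10·log₁₀(3.51×10^-4/10⁻¹²) = 10·log₁₀(3.51×10^8).
L = 10·(0.5453 + 8) = 85.45 dB.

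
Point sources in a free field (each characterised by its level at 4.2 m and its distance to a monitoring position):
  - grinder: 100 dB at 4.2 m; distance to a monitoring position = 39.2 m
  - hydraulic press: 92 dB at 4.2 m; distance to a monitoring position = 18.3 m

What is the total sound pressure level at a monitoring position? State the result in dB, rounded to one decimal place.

83.0 dB

Propagate each source to the receiver with L = L_ref − 20·log₁₀(r/r_ref), then add intensities.
grinder: 100 − 20·log₁₀(39.2/4.2) = 100 − 19.40 = 80.60 dB.
hydraulic press: 92 − 20·log₁₀(18.3/4.2) = 92 − 12.78 = 79.22 dB.
Σ 10^(L/10) = 1.983e+08 → L_total = 10·log₁₀(1.983e+08) = 82.97 dB.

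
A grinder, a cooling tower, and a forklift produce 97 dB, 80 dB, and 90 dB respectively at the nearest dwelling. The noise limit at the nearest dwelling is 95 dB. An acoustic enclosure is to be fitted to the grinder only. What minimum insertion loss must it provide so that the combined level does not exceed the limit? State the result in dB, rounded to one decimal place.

Fixed contribution from the other sources: Σ 10^(L/10) = 10^(80/10) + 10^(90/10) = 1.100e+09 (90.41 dB).
To meet 95 dB overall, the treated grinder may contribute at most 10^(95/10) − 1.100e+09 = 2.062e+09, i.e. 93.14 dB.
Required insertion loss = 97 − 93.14 = 3.86 dB.

3.9 dB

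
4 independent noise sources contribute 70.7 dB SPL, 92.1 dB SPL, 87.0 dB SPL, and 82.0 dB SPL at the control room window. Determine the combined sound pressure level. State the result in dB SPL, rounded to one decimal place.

Incoherent sources combine by intensity addition: L_total = 10·log₁₀(Σ 10^(L_i/10)).
Σ 10^(L/10) = 10^(70.7/10) + 10^(92.1/10) + 10^(87.0/10) + 10^(82.0/10) = 2.293e+09.
L_total = 10·log₁₀(2.293e+09) = 93.60 dB SPL.

93.6 dB SPL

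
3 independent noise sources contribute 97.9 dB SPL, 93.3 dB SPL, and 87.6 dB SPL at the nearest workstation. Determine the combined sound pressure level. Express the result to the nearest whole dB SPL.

99 dB SPL

Incoherent sources combine by intensity addition: L_total = 10·log₁₀(Σ 10^(L_i/10)).
Σ 10^(L/10) = 10^(97.9/10) + 10^(93.3/10) + 10^(87.6/10) = 8.879e+09.
L_total = 10·log₁₀(8.879e+09) = 99.48 dB SPL.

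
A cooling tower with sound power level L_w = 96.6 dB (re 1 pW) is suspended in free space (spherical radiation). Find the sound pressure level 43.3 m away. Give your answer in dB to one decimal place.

52.9 dB

The power spreads over a sphere of area 4π·r², so L_p = L_w − 10·log₁₀(4π·r²).
4π·r² = 2.356e+04 m², 10·log₁₀ of that is 43.722 dB.
L_p = 96.6 − 43.722 = 52.88 dB.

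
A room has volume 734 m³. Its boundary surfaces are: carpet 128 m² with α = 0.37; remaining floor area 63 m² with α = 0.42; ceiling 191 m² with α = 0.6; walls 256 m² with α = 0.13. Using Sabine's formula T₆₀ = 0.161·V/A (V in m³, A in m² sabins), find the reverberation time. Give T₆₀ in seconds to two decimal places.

0.53 s

A = Σ Sᵢαᵢ = 128·0.37 + 63·0.42 + 191·0.6 + 256·0.13 = 221.70 m².
T₆₀ = 0.161·V/A = 0.161·734/221.70 = 0.533 s.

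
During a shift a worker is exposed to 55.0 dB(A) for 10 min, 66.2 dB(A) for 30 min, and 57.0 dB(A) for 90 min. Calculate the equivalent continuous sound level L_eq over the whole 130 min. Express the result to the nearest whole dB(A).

61 dB(A)

Weight each interval's intensity by its duration and average over T = 130 min:
Σ tᵢ·10^(Lᵢ/10) = 10·10^(55.0/10) + 30·10^(66.2/10) + 90·10^(57.0/10) = 1.733e+08.
L_eq = 10·log₁₀(1.733e+08/130) = 61.25 dB(A).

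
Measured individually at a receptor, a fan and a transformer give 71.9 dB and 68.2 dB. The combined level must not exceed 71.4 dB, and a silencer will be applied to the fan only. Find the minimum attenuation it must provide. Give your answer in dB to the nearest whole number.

3 dB

The untreated sources together contribute 10^(68.2/10) = 6.607e+06, i.e. 68.20 dB.
To meet 71.4 dB overall, the treated fan may contribute at most 10^(71.4/10) − 6.607e+06 = 7.197e+06, i.e. 68.57 dB.
So the fan must be reduced from 71.9 to 68.57 dB: IL = 3.33 dB.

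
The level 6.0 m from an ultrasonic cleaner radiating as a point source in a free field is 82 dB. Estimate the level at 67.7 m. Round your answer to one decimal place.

Point-source attenuation: ΔL = 20·log₁₀(r₂/r₁) = 20·log₁₀(67.7/6.0) = 21.049 dB.
L₂ = 82 − 20·log₁₀(67.7/6.0) = 82 − 21.049 = 60.95 dB.

61.0 dB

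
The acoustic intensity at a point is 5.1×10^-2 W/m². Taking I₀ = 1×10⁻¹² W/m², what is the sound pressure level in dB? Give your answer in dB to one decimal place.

107.1 dB

Dividing by I₀ shifts the exponent by 12: I/I₀ = 5.1×10^10.
L = 10·(0.7076 + 10) = 107.08 dB.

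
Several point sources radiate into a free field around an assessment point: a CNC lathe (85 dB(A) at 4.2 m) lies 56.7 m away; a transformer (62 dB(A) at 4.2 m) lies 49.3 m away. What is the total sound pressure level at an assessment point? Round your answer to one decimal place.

Propagate each source to the receiver with L = L_ref − 20·log₁₀(r/r_ref), then add intensities.
CNC lathe: 85 − 20·log₁₀(56.7/4.2) = 85 − 22.61 = 62.39 dB(A).
transformer: 62 − 20·log₁₀(49.3/4.2) = 62 − 21.39 = 40.61 dB(A).
Σ 10^(L/10) = 1.747e+06 → L_total = 10·log₁₀(1.747e+06) = 62.42 dB(A).

62.4 dB(A)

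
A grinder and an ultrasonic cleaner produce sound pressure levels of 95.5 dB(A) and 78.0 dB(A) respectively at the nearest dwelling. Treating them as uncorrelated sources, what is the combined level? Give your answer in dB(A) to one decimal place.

95.6 dB(A)

Incoherent sources combine by intensity addition: L_total = 10·log₁₀(Σ 10^(L_i/10)).
Σ 10^(L/10) = 10^(95.5/10) + 10^(78.0/10) = 3.611e+09.
L_total = 10·log₁₀(3.611e+09) = 95.58 dB(A).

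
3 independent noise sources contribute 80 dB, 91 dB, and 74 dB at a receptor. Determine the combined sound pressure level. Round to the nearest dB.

91 dB

Incoherent sources combine by intensity addition: L_total = 10·log₁₀(Σ 10^(L_i/10)).
Σ 10^(L/10) = 10^(80/10) + 10^(91/10) + 10^(74/10) = 1.384e+09.
L_total = 10·log₁₀(1.384e+09) = 91.41 dB.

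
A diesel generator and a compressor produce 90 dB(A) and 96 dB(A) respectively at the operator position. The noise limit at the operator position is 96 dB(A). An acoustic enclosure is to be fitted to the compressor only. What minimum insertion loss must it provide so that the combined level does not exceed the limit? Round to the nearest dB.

The untreated sources together contribute 10^(90/10) = 1.000e+09, i.e. 90.00 dB(A).
The limit corresponds to 10^(96/10) = 3.981e+09; subtracting the fixed part leaves 2.981e+09 for the compressor, i.e. 94.74 dB(A).
Required insertion loss = 96 − 94.74 = 1.26 dB.

1 dB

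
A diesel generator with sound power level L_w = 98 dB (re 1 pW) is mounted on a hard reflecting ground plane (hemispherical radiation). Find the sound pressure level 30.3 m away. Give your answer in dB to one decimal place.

60.4 dB

Free-field hemispherical radiation: L_p = L_w − 10·log₁₀(2π·r²), r = 30.3 m.
2π·r² = 5769 m², 10·log₁₀ of that is 37.611 dB.
L_p = 98 − 37.611 = 60.39 dB.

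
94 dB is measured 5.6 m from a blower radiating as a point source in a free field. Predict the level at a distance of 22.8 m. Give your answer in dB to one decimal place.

81.8 dB

For a point source, L₂ = L₁ − 20·log₁₀(r₂/r₁).
L₂ = 94 − 20·log₁₀(22.8/5.6) = 94 − 12.195 = 81.81 dB.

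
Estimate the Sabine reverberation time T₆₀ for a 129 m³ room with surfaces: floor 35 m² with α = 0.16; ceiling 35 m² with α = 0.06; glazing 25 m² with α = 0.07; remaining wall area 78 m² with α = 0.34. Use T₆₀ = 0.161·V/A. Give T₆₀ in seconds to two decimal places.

0.58 s

A = Σ Sᵢαᵢ = 35·0.16 + 35·0.06 + 25·0.07 + 78·0.34 = 35.97 m².
T₆₀ = 0.161·V/A = 0.161·129/35.97 = 0.577 s.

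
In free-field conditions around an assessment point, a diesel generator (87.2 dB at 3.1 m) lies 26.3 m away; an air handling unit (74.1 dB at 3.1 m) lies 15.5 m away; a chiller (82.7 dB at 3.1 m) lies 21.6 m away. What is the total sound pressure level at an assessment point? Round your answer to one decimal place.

70.8 dB

Propagate each source to the receiver with L = L_ref − 20·log₁₀(r/r_ref), then add intensities.
diesel generator: 87.2 − 20·log₁₀(26.3/3.1) = 87.2 − 18.57 = 68.63 dB.
air handling unit: 74.1 − 20·log₁₀(15.5/3.1) = 74.1 − 13.98 = 60.12 dB.
chiller: 82.7 − 20·log₁₀(21.6/3.1) = 82.7 − 16.86 = 65.84 dB.
Σ 10^(L/10) = 1.216e+07 → L_total = 10·log₁₀(1.216e+07) = 70.85 dB.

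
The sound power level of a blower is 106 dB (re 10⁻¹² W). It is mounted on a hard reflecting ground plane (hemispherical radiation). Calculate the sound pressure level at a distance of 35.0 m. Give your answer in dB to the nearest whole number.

67 dB

Free-field hemispherical radiation: L_p = L_w − 10·log₁₀(2π·r²), r = 35.0 m.
2π·r² = 7697 m², 10·log₁₀ of that is 38.863 dB.
L_p = 106 − 38.863 = 67.14 dB.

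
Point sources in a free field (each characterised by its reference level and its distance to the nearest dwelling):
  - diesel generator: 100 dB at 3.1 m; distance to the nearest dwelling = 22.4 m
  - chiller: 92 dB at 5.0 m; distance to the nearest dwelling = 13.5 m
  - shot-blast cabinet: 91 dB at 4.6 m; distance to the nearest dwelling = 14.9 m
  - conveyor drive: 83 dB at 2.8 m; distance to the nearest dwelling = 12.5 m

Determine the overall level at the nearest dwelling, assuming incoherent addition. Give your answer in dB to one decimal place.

First find each source's level at the receiver (point-source: −20·log₁₀(r/r_ref)), then combine on an intensity basis.
diesel generator: 100 − 20·log₁₀(22.4/3.1) = 100 − 17.18 = 82.82 dB.
chiller: 92 − 20·log₁₀(13.5/5.0) = 92 − 8.63 = 83.37 dB.
shot-blast cabinet: 91 − 20·log₁₀(14.9/4.6) = 91 − 10.21 = 80.79 dB.
conveyor drive: 83 − 20·log₁₀(12.5/2.8) = 83 − 13.00 = 70.00 dB.
Σ 10^(L/10) = 5.389e+08 → L_total = 10·log₁₀(5.389e+08) = 87.32 dB.

87.3 dB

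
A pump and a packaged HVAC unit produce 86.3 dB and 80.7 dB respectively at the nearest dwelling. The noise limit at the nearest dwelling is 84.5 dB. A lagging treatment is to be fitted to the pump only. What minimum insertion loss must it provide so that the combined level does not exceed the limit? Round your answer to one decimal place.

4.1 dB

The untreated sources together contribute 10^(80.7/10) = 1.175e+08, i.e. 80.70 dB.
The limit corresponds to 10^(84.5/10) = 2.818e+08; subtracting the fixed part leaves 1.643e+08 for the pump, i.e. 82.16 dB.
So the pump must be reduced from 86.3 to 82.16 dB: IL = 4.14 dB.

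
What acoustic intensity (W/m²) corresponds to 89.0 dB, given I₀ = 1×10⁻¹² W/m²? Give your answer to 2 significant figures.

I/I₀ = 10^(89.0/10) = 7.943e+08, so I = 7.943e+08 × 10⁻¹² W/m².

0.00079 W/m²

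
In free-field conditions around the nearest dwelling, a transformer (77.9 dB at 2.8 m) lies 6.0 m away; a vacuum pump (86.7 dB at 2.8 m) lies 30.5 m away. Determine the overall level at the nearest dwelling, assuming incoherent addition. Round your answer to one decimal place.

72.4 dB

Apply inverse-square spreading to bring every level to the receiver, then sum 10^(L/10).
transformer: 77.9 − 20·log₁₀(6.0/2.8) = 77.9 − 6.62 = 71.28 dB.
vacuum pump: 86.7 − 20·log₁₀(30.5/2.8) = 86.7 − 20.74 = 65.96 dB.
Σ 10^(L/10) = 1.737e+07 → L_total = 10·log₁₀(1.737e+07) = 72.40 dB.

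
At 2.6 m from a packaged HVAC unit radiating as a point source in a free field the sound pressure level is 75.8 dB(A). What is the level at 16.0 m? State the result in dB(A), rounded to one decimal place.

For a point source, L₂ = L₁ − 20·log₁₀(r₂/r₁).
L₂ = 75.8 − 20·log₁₀(16.0/2.6) = 75.8 − 15.783 = 60.02 dB(A).

60.0 dB(A)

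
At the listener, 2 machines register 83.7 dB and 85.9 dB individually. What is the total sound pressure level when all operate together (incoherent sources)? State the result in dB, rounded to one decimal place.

87.9 dB

For uncorrelated sources the intensities add, so convert each level to linear form, sum, and take 10·log₁₀ of the total.
Σ 10^(L/10) = 10^(83.7/10) + 10^(85.9/10) = 6.235e+08.
L_total = 10·log₁₀(6.235e+08) = 87.95 dB.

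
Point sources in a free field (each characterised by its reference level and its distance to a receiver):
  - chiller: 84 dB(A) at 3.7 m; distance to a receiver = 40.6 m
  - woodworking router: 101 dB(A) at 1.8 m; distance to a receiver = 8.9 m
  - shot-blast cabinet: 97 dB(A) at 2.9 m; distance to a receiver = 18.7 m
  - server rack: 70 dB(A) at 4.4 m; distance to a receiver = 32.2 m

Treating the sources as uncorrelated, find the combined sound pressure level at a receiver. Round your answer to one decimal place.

88.0 dB(A)

Apply inverse-square spreading to bring every level to the receiver, then sum 10^(L/10).
chiller: 84 − 20·log₁₀(40.6/3.7) = 84 − 20.81 = 63.19 dB(A).
woodworking router: 101 − 20·log₁₀(8.9/1.8) = 101 − 13.88 = 87.12 dB(A).
shot-blast cabinet: 97 − 20·log₁₀(18.7/2.9) = 97 − 16.19 = 80.81 dB(A).
server rack: 70 − 20·log₁₀(32.2/4.4) = 70 − 17.29 = 52.71 dB(A).
Σ 10^(L/10) = 6.378e+08 → L_total = 10·log₁₀(6.378e+08) = 88.05 dB(A).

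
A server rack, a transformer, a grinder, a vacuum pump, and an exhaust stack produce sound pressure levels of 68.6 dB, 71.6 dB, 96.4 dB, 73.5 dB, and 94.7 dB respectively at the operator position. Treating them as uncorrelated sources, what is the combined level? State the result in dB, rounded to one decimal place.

Incoherent sources combine by intensity addition: L_total = 10·log₁₀(Σ 10^(L_i/10)).
Σ 10^(L/10) = 10^(68.6/10) + 10^(71.6/10) + 10^(96.4/10) + 10^(73.5/10) + 10^(94.7/10) = 7.360e+09.
L_total = 10·log₁₀(7.360e+09) = 98.67 dB.

98.7 dB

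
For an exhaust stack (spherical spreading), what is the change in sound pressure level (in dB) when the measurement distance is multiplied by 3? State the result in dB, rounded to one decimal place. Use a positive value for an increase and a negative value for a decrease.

-9.5 dB

With spherical spreading the level changes by −20·log₁₀(r₂/r₁).
ΔL = −20·log₁₀(3) = -9.54 dB.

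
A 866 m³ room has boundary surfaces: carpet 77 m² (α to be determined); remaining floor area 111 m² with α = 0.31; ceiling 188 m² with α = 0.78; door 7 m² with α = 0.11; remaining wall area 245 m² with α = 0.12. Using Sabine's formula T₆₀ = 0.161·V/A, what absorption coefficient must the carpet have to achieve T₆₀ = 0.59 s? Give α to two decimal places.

0.33

Required total absorption A = 0.161·866/0.59 = 236.32 m².
Absorption from the other surfaces = 111·0.31 + 188·0.78 + 7·0.11 + 245·0.12 = 211.22 m², so the carpet must supply 25.10 m² over 77 m².
α = 25.10/77 = 0.326.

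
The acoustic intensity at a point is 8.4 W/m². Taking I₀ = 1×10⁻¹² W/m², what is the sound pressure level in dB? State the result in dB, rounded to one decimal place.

I/I₀ = 8.4/10⁻¹² = 8.4×10^12, and L = 10·log₁₀(I/I₀).
L = 10·(0.9243 + 12) = 129.24 dB.

129.2 dB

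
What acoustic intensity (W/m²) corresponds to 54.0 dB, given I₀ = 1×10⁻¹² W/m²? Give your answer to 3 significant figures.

2.51e-07 W/m²

L = 10·log₁₀(I/I₀) ⇒ I = I₀·10^(L/10) = 10⁻¹² × 10^5.40.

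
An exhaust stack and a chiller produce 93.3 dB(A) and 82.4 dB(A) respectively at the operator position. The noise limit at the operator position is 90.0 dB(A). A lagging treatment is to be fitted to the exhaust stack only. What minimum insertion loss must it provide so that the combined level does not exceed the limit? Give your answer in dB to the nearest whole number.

Fixed contribution from the other source: Σ 10^(L/10) = 10^(82.4/10) = 1.738e+08 (82.40 dB(A)).
To meet 90.0 dB(A) overall, the treated exhaust stack may contribute at most 10^(90.0/10) − 1.738e+08 = 8.262e+08, i.e. 89.17 dB(A).
So the exhaust stack must be reduced from 93.3 to 89.17 dB(A): IL = 4.13 dB.

4 dB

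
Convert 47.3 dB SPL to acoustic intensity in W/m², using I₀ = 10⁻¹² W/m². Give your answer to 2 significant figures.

I = I₀·10^(L/10) = 10⁻¹² × 10^(47.3/10) = 10^(-7.270).

5.4e-08 W/m²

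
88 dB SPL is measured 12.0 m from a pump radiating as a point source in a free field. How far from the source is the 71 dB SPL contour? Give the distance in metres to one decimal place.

85.0 m

Point-source spreading drops the level by 20·log₁₀(r₂/r₁); inverting, r₂/r₁ = 10^(ΔL/20).
r₂ = 12.0·10^((88−71)/20) = 12.0·10^(17.0/20) = 84.95 m.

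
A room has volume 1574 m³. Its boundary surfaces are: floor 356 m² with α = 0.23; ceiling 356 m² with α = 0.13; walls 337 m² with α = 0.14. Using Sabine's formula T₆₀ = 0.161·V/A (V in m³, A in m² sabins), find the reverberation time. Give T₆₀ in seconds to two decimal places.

Total absorption A = 356·0.23 + 356·0.13 + 337·0.14 = 175.34 m² sabins.
T₆₀ = 0.161 × 1574 / 175.34 = 1.445 s.

1.45 s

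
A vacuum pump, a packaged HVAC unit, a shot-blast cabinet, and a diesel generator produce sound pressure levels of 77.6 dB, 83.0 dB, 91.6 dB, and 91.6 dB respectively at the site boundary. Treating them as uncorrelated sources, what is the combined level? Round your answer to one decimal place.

Incoherent sources combine by intensity addition: L_total = 10·log₁₀(Σ 10^(L_i/10)).
Σ 10^(L/10) = 10^(77.6/10) + 10^(83.0/10) + 10^(91.6/10) + 10^(91.6/10) = 3.148e+09.
L_total = 10·log₁₀(3.148e+09) = 94.98 dB.

95.0 dB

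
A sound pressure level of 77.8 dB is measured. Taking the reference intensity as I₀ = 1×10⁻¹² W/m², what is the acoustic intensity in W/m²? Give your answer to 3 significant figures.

6.03e-05 W/m²

I = I₀·10^(L/10) = 10⁻¹² × 10^(77.8/10) = 10^(-4.220).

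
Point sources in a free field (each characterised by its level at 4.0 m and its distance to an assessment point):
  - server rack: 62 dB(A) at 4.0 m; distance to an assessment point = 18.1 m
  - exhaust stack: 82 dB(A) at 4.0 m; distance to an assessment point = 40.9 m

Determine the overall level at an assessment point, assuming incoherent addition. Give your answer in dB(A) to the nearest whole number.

62 dB(A)

Apply inverse-square spreading to bring every level to the receiver, then sum 10^(L/10).
server rack: 62 − 20·log₁₀(18.1/4.0) = 62 − 13.11 = 48.89 dB(A).
exhaust stack: 82 − 20·log₁₀(40.9/4.0) = 82 − 20.19 = 61.81 dB(A).
Σ 10^(L/10) = 1.593e+06 → L_total = 10·log₁₀(1.593e+06) = 62.02 dB(A).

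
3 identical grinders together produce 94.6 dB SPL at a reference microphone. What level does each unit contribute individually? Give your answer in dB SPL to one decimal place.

89.8 dB SPL

3 equal contributions raise the level by 10·log₁₀ 3 = 4.771 dB, so each unit alone gives 94.6 − 4.771.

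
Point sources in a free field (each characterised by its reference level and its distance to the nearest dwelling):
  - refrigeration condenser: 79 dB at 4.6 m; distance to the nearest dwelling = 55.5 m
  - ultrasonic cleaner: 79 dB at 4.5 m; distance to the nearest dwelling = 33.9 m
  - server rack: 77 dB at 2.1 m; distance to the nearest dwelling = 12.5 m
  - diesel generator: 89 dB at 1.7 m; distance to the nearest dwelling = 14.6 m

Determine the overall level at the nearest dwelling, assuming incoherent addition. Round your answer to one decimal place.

71.5 dB

First find each source's level at the receiver (point-source: −20·log₁₀(r/r_ref)), then combine on an intensity basis.
refrigeration condenser: 79 − 20·log₁₀(55.5/4.6) = 79 − 21.63 = 57.37 dB.
ultrasonic cleaner: 79 − 20·log₁₀(33.9/4.5) = 79 − 17.54 = 61.46 dB.
server rack: 77 − 20·log₁₀(12.5/2.1) = 77 − 15.49 = 61.51 dB.
diesel generator: 89 − 20·log₁₀(14.6/1.7) = 89 − 18.68 = 70.32 dB.
Σ 10^(L/10) = 1.413e+07 → L_total = 10·log₁₀(1.413e+07) = 71.50 dB.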